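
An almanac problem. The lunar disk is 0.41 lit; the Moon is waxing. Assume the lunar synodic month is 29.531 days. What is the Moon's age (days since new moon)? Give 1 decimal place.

6.5 days

From f = (1 − cos θ)/2: cos θ = 1 − 2×0.41 = 0.180; arccos → 79.6°.
Before full moon the principal value applies: θ = 79.6°.
That fraction of the synodic month is 79.6/360 × 29.531 d ≈ 6.53 d.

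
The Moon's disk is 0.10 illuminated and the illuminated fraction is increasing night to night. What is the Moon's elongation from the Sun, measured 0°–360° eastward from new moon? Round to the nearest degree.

37°

cos θ = 1 − 2f = 0.800, giving a principal value of 36.9°.
The Moon is waxing (0°–180°), so θ = 36.9° directly.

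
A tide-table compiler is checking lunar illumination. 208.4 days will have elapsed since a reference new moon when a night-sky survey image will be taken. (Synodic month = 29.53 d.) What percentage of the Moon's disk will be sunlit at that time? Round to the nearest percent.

Reduce mod P: 208.4 − 7×29.53 = 1.69 d into the current lunation.
Phase angle: θ = 360°·(1.69 d)/(29.53 d) = 20.6°.
cos 20.6° = 0.936, so f = (1 − 0.936)/2 = 0.032, so 3%.

3%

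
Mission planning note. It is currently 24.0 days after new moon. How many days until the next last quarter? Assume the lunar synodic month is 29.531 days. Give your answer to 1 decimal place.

Last quarter occurs at elongation 270°, i.e. at age 29.531 × 270/360 = 22.148 d.
This lunation's last quarter (22.148 d) has passed, so add one period: 51.679 − 24.0 = 27.679 days.

27.7 days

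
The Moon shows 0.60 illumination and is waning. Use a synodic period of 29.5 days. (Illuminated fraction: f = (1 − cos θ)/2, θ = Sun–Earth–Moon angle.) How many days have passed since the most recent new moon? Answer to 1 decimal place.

Invert f = (1 − cos θ)/2 to get cos θ = 1 − 2(0.60) = -0.200, hence θ₀ = arccos -0.200 = 101.5°.
Waning ⇒ past full, so θ = 360° − 101.5° = 258.5°.
That fraction of the synodic month is 258.5/360 × 29.5 d ≈ 21.18 d.

21.2 days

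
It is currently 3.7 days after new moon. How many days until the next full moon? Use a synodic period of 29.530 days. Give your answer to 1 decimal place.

Full moon occurs at elongation 180°, i.e. at age 29.530 × 180/360 = 14.765 d.
So 11.065 days remain (14.765 − 3.7).

11.1 days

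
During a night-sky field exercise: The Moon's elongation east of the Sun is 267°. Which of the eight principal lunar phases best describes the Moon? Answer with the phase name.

The last quarter sector spans roughly 248°–292°; 267° falls inside it.

last quarter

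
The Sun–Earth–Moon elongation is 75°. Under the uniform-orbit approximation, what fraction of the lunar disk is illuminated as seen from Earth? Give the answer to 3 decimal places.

0.371

f = (1 − cos 75°)/2 = (1 − 0.259)/2 ≈ 0.371.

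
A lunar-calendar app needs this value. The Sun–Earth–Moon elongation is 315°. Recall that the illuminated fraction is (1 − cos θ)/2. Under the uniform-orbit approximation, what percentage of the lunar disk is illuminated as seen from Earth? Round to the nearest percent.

15%

Half-versine of 315°: (1 − 0.707)/2 = 0.146, i.e. 15%.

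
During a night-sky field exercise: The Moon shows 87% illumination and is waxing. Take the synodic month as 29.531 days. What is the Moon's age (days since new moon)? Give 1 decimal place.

Invert f = (1 − cos θ)/2 to get cos θ = 1 − 2(0.87) = -0.740, hence θ₀ = arccos -0.740 = 137.7°.
Before full moon the principal value applies: θ = 137.7°.
That fraction of the synodic month is 137.7/360 × 29.531 d ≈ 11.30 d.

11.3 days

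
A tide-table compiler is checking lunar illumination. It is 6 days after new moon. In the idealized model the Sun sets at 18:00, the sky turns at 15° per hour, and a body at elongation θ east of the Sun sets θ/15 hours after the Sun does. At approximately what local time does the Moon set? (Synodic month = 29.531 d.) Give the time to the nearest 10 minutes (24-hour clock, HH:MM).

22:50

The Moon has covered 6/29.531 of its cycle, so θ ≈ 360° × 6/29.531 = 73.1°.
The Moon trails the Sun by θ/15 = 73.1/15 ≈ 4.88 hours.
18:00 + 4.876 h ≈ 22:53 → 22:50 to the nearest ten minutes.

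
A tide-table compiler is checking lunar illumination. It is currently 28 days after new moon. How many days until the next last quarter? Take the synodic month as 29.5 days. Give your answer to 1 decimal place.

Last quarter is 0.75 of the way through the cycle: age 0.75 × 29.5 = 22.125 d.
Already past this cycle's last quarter; the next is at 22.125 + 29.5 = 51.625 d, so 51.625 − 28 = 23.625 days.

23.6 days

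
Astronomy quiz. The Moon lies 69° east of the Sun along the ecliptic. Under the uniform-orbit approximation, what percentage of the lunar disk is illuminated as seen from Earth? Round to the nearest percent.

32%

Half-versine of 69°: (1 − 0.358)/2 = 0.321, i.e. 32%.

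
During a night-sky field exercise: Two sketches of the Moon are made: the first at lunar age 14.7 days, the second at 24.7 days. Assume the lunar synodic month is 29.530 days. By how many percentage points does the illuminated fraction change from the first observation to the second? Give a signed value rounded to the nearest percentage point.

-76 percentage points

First observation: θ = 360°·14.7/29.530 = 179.2°, so f = 1.000.
Second observation: θ = 301.1°, f = 0.242.
Δf = 0.242 − 1.000 = -0.758, i.e. -76 pp.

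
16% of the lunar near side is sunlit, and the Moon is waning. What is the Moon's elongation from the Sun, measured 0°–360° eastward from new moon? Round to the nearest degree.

cos θ = 1 − 2f = 0.680, giving a principal value of 47.2°.
A waning Moon lies in 180°–360°, so θ = 360° − 47.2° = 312.8°.

313°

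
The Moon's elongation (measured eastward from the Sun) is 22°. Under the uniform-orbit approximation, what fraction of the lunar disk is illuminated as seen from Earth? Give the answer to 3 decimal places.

f = (1 − cos 22°)/2 = (1 − 0.927)/2 ≈ 0.036.

0.036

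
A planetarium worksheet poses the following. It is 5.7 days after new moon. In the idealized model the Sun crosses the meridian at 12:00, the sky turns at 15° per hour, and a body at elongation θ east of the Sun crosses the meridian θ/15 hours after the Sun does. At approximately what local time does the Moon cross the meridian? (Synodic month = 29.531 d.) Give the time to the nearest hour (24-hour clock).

17:00

Phase angle: θ = 360°·(5.7 d)/(29.531 d) = 69.5°.
At 15° of sky rotation per hour, 69.5° corresponds to a 4.63 h lag.
12:00 + 4.63 h ≈ 16:38 → 17:00 to the nearest hour.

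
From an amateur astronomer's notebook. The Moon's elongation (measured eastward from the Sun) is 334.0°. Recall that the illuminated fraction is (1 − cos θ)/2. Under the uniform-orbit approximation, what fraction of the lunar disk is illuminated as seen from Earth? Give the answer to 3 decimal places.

0.051

Half-versine of 334.0°: (1 − 0.899)/2 = 0.051.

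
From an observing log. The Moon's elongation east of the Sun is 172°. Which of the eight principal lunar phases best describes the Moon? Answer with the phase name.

full moon

172° lies in the full moon sector of the 8-phase cycle.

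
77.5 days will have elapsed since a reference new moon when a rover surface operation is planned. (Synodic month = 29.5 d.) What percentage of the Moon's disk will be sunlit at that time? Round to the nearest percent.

85%

77.5 d spans 2 complete synodic months (2 × 29.5 = 59.00 d) plus 18.50 d.
Phase angle: θ = 360°·(18.50 d)/(29.5 d) = 225.8°.
cos 225.8° = (-0.698), so f = (1 − (-0.698))/2 = 0.849, so 85%.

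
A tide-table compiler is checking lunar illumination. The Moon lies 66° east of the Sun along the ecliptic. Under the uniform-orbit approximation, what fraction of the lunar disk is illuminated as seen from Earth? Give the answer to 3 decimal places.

0.297

Half-versine of 66°: (1 − 0.407)/2 = 0.297.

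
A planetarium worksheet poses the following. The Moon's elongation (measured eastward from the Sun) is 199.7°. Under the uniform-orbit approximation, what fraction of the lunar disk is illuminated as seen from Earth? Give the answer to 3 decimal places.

0.971

cos 199.7° = (-0.941), so f = (1 − (-0.941))/2 = 0.971.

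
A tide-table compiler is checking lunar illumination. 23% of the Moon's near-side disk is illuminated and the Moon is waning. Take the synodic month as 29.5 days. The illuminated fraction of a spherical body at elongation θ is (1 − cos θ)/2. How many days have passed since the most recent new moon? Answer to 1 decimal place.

24.8 days

From f = (1 − cos θ)/2: cos θ = 1 − 2×0.23 = 0.540; arccos → 57.3°.
A waning Moon lies in 180°–360°, so θ = 360° − 57.3° = 302.7°.
Age = 29.5 × 302.7°/360° ≈ 24.80 days.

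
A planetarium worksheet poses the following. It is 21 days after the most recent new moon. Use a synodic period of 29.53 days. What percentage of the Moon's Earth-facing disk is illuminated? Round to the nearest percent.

62%

Elongation θ = 360° × 21/29.53 ≈ 256.0°.
With cos θ = (-0.242), the lit fraction is (1 − (-0.242))/2 ≈ 0.621, so 62%.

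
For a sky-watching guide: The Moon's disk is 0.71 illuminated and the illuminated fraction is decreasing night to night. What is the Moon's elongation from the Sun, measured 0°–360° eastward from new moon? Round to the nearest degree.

Invert f = (1 − cos θ)/2 to get cos θ = 1 − 2(0.71) = -0.420, hence θ₀ = arccos -0.420 = 114.8°.
Since the Moon is past full (waning), take the reflex angle: θ = 360° − 114.8° = 245.2°.

245°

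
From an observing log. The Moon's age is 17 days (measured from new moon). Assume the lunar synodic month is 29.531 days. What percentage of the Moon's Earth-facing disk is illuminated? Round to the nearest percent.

94%

Elongation θ = 360° × 17/29.531 ≈ 207.2°.
Illuminated fraction = (1 − cos 207.2°)/2 = (1 − (-0.889))/2 ≈ 0.945, so 94%.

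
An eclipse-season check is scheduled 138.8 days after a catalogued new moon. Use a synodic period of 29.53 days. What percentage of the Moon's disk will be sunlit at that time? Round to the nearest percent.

65%

138.8 d spans 4 complete synodic months (4 × 29.53 = 118.12 d) plus 20.68 d.
Phase angle: θ = 360°·(20.68 d)/(29.53 d) = 252.1°.
With cos θ = (-0.307), the lit fraction is (1 − (-0.307))/2 ≈ 0.654, so 65%.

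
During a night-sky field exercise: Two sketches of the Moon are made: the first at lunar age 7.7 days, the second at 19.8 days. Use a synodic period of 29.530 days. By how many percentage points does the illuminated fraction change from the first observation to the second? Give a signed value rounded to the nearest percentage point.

θ₁ = 360° × 7.7/29.530 = 93.9°, f₁ = (1 − cos θ₁)/2 = 0.534.
θ₂ = 360° × 19.8/29.530 = 241.4°, f₂ = (1 − cos θ₂)/2 = 0.739.
Change = f₂ − f₁ = +0.206 → +21 percentage points.

+21 pp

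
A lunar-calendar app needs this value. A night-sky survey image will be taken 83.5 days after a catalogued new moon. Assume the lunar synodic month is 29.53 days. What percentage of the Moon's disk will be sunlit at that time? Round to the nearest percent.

27%

83.5/29.53 = 2.828 lunations, so 2 complete cycles and 24.44 d into the next.
Phase angle: θ = 360°·(24.44 d)/(29.53 d) = 297.9°.
cos 297.9° = 0.469, so f = (1 − 0.469)/2 = 0.266, so 27%.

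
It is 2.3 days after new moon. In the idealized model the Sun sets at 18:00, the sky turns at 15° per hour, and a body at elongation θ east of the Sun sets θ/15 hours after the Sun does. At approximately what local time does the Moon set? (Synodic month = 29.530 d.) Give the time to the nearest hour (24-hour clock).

20:00

The Moon has covered 2.3/29.530 of its cycle, so θ ≈ 360° × 2.3/29.530 = 28.0°.
The Moon trails the Sun by θ/15 = 28.0/15 ≈ 1.87 hours.
18:00 + 1.87 h ≈ 19:52 → 20:00 to the nearest hour.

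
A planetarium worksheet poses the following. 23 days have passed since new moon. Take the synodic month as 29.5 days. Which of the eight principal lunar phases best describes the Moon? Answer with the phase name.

last quarter

θ ≈ 360° × 23/29.5 = 281°, which falls in the last quarter sector.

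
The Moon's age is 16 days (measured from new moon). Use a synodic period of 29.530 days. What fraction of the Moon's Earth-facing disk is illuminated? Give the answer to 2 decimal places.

0.98

The Moon has covered 16/29.530 of its cycle, so θ ≈ 360° × 16/29.530 = 195.1°.
Illuminated fraction = (1 − cos 195.1°)/2 = (1 − (-0.966))/2 ≈ 0.983.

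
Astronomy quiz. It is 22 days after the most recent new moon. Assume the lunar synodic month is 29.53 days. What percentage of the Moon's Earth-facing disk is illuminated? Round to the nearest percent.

The Moon has covered 22/29.53 of its cycle, so θ ≈ 360° × 22/29.53 = 268.2°.
cos 268.2° = (-0.031), so f = (1 − (-0.031))/2 = 0.516, so 52%.

52%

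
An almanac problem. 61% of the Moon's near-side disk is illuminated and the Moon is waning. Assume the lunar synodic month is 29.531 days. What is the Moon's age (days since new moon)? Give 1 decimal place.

Invert f = (1 − cos θ)/2 to get cos θ = 1 − 2(0.61) = -0.220, hence θ₀ = arccos -0.220 = 102.7°.
Since the Moon is past full (waning), take the reflex angle: θ = 360° − 102.7° = 257.3°.
That fraction of the synodic month is 257.3/360 × 29.531 d ≈ 21.11 d.

21.1 days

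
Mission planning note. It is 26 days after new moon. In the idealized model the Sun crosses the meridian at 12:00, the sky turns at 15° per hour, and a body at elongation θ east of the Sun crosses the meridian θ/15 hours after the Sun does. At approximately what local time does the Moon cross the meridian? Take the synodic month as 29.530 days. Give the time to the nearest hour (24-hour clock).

Phase angle: θ = 360°·(26 d)/(29.530 d) = 317.0°.
The Moon trails the Sun by θ/15 = 317.0/15 ≈ 21.13 hours.
12:00 + 21.13 h ≈ 09:08 → 09:00 to the nearest hour.

09:00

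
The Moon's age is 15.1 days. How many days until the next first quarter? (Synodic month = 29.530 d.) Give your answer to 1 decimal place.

21.8 days

First quarter occurs at elongation 90°, i.e. at age 29.530 × 90/360 = 7.383 d.
Already past this cycle's first quarter; the next is at 7.383 + 29.530 = 36.913 d, so 36.913 − 15.1 = 21.813 days.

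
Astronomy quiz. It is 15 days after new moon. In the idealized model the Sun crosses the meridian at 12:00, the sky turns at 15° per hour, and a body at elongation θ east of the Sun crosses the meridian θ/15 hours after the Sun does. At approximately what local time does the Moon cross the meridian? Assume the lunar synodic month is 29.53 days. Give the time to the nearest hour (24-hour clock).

00:00

Phase angle: θ = 360°·(15 d)/(29.53 d) = 182.9°.
The Moon trails the Sun by θ/15 = 182.9/15 ≈ 12.19 hours.
12:00 + 12.19 h ≈ 00:11 → 00:00 to the nearest hour.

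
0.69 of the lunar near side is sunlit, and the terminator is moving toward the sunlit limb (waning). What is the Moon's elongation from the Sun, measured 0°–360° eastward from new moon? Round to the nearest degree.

248°

cos θ = 1 − 2f = -0.380, giving a principal value of 112.3°.
A waning Moon lies in 180°–360°, so θ = 360° − 112.3° = 247.7°.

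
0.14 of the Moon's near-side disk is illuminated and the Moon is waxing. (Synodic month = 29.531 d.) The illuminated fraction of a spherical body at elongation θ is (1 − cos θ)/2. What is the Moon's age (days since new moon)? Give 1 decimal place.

cos θ = 1 − 2f = 0.720, giving a principal value of 43.9°.
Before full moon the principal value applies: θ = 43.9°.
At 360°/29.531 d per day, 43.9° corresponds to 3.60 days.

3.6 days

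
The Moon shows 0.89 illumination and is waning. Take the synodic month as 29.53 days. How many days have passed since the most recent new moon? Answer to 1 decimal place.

17.9 days

cos θ = 1 − 2f = -0.780, giving a principal value of 141.3°.
Waning ⇒ past full, so θ = 360° − 141.3° = 218.7°.
Age = 29.53 × 218.7°/360° ≈ 17.94 days.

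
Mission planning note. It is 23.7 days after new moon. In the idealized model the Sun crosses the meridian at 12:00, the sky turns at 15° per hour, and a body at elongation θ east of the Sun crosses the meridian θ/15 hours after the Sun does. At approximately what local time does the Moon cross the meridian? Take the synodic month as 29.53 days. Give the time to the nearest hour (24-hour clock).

Phase angle: θ = 360°·(23.7 d)/(29.53 d) = 288.9°.
At 15° of sky rotation per hour, 288.9° corresponds to a 19.26 h lag.
12:00 + 19.26 h ≈ 07:16 → 07:00 to the nearest hour.

07:00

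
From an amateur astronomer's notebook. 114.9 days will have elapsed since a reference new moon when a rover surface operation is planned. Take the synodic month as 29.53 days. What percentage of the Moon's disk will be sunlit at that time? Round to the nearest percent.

114.9 d spans 3 complete synodic months (3 × 29.53 = 88.59 d) plus 26.31 d.
Elongation θ = 360° × 26.31/29.53 ≈ 320.7°.
With cos θ = 0.774, the lit fraction is (1 − 0.774)/2 ≈ 0.113, so 11%.

11%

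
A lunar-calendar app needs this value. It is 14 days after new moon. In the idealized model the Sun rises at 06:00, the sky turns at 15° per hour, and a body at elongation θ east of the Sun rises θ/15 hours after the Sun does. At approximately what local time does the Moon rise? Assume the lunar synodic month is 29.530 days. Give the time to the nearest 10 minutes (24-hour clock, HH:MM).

The Moon has covered 14/29.530 of its cycle, so θ ≈ 360° × 14/29.530 = 170.7°.
The Moon trails the Sun by θ/15 = 170.7/15 ≈ 11.38 hours.
06:00 + 11.378 h ≈ 17:23 → 17:20 to the nearest ten minutes.

17:20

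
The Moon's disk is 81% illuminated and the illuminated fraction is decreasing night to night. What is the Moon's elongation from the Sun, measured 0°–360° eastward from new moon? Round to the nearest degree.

232°

Invert f = (1 − cos θ)/2 to get cos θ = 1 − 2(0.81) = -0.620, hence θ₀ = arccos -0.620 = 128.3°.
A waning Moon lies in 180°–360°, so θ = 360° − 128.3° = 231.7°.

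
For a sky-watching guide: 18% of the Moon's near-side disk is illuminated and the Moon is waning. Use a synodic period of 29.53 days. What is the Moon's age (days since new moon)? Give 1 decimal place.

Invert f = (1 − cos θ)/2 to get cos θ = 1 − 2(0.18) = 0.640, hence θ₀ = arccos 0.640 = 50.2°.
Waning ⇒ past full, so θ = 360° − 50.2° = 309.8°.
That fraction of the synodic month is 309.8/360 × 29.53 d ≈ 25.41 d.

25.4 days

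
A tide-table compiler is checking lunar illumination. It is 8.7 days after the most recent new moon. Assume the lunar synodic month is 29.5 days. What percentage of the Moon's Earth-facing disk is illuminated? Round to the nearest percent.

Elongation θ = 360° × 8.7/29.5 ≈ 106.2°.
With cos θ = (-0.278), the lit fraction is (1 − (-0.278))/2 ≈ 0.639, so 64%.

64%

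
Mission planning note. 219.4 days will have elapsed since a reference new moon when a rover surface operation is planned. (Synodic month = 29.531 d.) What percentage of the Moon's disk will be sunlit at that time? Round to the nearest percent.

95%

Reduce mod P: 219.4 − 7×29.531 = 12.68 d into the current lunation.
Elongation θ = 360° × 12.68/29.531 ≈ 154.6°.
With cos θ = (-0.903), the lit fraction is (1 − (-0.903))/2 ≈ 0.952, so 95%.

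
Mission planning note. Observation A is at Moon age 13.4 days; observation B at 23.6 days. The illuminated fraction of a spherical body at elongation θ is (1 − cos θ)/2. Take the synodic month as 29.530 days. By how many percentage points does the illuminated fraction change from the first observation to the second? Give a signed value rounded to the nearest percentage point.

-63 percentage points

θ₁ = 360° × 13.4/29.530 = 163.4°, f₁ = (1 − cos θ₁)/2 = 0.979.
θ₂ = 360° × 23.6/29.530 = 287.7°, f₂ = (1 − cos θ₂)/2 = 0.348.
Change = f₂ − f₁ = -0.631 → -63 percentage points.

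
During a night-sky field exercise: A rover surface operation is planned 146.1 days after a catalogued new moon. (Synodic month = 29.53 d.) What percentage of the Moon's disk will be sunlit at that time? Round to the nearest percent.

146.1 d spans 4 complete synodic months (4 × 29.53 = 118.12 d) plus 27.98 d.
The Moon has covered 27.98/29.53 of its cycle, so θ ≈ 360° × 27.98/29.53 = 341.1°.
Illuminated fraction = (1 − cos 341.1°)/2 = (1 − 0.946)/2 ≈ 0.027, so 3%.

3%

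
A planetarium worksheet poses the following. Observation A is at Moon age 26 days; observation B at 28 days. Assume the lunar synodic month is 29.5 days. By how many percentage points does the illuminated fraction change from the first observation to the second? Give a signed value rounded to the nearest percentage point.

First observation: θ = 360°·26/29.5 = 317.3°, so f = 0.133.
Second observation: θ = 341.7°, f = 0.025.
Δf = 0.025 − 0.133 = -0.107, i.e. -11 pp.

-11 pp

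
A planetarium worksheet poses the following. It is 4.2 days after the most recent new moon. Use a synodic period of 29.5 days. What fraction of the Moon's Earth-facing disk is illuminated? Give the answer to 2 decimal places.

Phase angle: θ = 360°·(4.2 d)/(29.5 d) = 51.3°.
With cos θ = 0.626, the lit fraction is (1 − 0.626)/2 ≈ 0.187.

0.19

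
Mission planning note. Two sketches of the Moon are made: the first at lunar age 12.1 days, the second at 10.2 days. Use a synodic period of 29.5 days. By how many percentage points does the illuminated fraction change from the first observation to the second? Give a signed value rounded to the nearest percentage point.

θ₁ = 360° × 12.1/29.5 = 147.7°, f₁ = (1 − cos θ₁)/2 = 0.922.
θ₂ = 360° × 10.2/29.5 = 124.5°, f₂ = (1 − cos θ₂)/2 = 0.783.
Change = f₂ − f₁ = -0.139 → -14 percentage points.

-14 percentage points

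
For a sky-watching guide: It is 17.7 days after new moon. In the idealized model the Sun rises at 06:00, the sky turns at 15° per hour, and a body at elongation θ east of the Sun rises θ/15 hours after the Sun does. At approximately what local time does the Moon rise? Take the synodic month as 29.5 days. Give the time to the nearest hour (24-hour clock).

20:00

Elongation θ = 360° × 17.7/29.5 ≈ 216.0°.
The Moon trails the Sun by θ/15 = 216.0/15 ≈ 14.40 hours.
06:00 + 14.40 h ≈ 20:24 → 20:00 to the nearest hour.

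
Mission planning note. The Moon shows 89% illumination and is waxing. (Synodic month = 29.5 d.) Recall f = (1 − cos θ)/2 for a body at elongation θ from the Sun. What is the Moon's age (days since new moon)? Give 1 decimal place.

11.6 days

cos θ = 1 − 2f = -0.780, giving a principal value of 141.3°.
Waxing ⇒ before full, so θ = 141.3°.
Age = 29.5 × 141.3°/360° ≈ 11.58 days.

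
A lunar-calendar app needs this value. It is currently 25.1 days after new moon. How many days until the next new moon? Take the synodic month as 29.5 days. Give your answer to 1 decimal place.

The next new moon completes the synodic month: 29.5 − 25.1 = 4.400 days.

4.4 days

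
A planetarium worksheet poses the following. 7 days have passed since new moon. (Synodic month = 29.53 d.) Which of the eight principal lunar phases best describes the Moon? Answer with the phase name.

θ ≈ 360° × 7/29.53 = 85°, which falls in the first quarter sector.

first quarter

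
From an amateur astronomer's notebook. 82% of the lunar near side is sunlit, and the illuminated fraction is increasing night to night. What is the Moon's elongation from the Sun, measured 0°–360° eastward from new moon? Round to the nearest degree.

130°

Invert f = (1 − cos θ)/2 to get cos θ = 1 − 2(0.82) = -0.640, hence θ₀ = arccos -0.640 = 129.8°.
The Moon is waxing (0°–180°), so θ = 129.8° directly.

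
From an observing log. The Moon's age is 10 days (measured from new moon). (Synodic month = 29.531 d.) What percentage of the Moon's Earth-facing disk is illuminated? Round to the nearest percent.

76%

The Moon has covered 10/29.531 of its cycle, so θ ≈ 360° × 10/29.531 = 121.9°.
With cos θ = (-0.529), the lit fraction is (1 − (-0.529))/2 ≈ 0.764, so 76%.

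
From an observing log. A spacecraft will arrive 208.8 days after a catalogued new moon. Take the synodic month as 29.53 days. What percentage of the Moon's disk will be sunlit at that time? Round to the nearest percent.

208.8/29.53 = 7.071 lunations, so 7 complete cycles and 2.09 d into the next.
Phase angle: θ = 360°·(2.09 d)/(29.53 d) = 25.5°.
With cos θ = 0.903, the lit fraction is (1 − 0.903)/2 ≈ 0.049, so 5%.

5%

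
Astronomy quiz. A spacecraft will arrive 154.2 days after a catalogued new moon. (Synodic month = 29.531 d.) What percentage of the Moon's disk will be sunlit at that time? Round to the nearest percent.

41%

Reduce mod P: 154.2 − 5×29.531 = 6.54 d into the current lunation.
The Moon has covered 6.54/29.531 of its cycle, so θ ≈ 360° × 6.54/29.531 = 79.8°.
With cos θ = 0.177, the lit fraction is (1 − 0.177)/2 ≈ 0.411, so 41%.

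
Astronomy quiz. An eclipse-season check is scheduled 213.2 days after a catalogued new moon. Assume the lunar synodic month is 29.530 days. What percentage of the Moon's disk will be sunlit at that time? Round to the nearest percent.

41%

213.2 d spans 7 complete synodic months (7 × 29.530 = 206.71 d) plus 6.49 d.
The Moon has covered 6.49/29.530 of its cycle, so θ ≈ 360° × 6.49/29.530 = 79.1°.
With cos θ = 0.189, the lit fraction is (1 − 0.189)/2 ≈ 0.406, so 41%.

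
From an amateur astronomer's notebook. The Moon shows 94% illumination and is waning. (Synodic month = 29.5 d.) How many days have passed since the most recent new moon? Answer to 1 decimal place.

17.1 days

cos θ = 1 − 2f = -0.880, giving a principal value of 151.6°.
Waning ⇒ past full, so θ = 360° − 151.6° = 208.4°.
Age = 29.5 × 208.4°/360° ≈ 17.07 days.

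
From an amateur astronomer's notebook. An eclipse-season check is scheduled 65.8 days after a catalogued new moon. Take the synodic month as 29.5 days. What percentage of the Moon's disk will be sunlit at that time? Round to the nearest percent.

65.8/29.5 = 2.231 lunations, so 2 complete cycles and 6.80 d into the next.
Phase angle: θ = 360°·(6.80 d)/(29.5 d) = 83.0°.
cos 83.0° = 0.122, so f = (1 − 0.122)/2 = 0.439, so 44%.

44%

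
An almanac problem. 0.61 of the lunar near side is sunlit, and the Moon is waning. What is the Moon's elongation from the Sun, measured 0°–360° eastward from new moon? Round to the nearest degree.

257°

From f = (1 − cos θ)/2: cos θ = 1 − 2×0.61 = -0.220; arccos → 102.7°.
A waning Moon lies in 180°–360°, so θ = 360° − 102.7° = 257.3°.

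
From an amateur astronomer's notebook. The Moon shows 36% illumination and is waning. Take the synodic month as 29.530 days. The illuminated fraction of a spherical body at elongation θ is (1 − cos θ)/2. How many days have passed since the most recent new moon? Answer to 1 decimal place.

23.5 days

From f = (1 − cos θ)/2: cos θ = 1 − 2×0.36 = 0.280; arccos → 73.7°.
Waning ⇒ past full, so θ = 360° − 73.7° = 286.3°.
At 360°/29.530 d per day, 286.3° corresponds to 23.48 days.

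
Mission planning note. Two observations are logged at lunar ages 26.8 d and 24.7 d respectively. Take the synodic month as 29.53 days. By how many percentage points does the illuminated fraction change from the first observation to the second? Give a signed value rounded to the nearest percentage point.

+16 percentage points

θ₁ = 360° × 26.8/29.53 = 326.7°, f₁ = (1 − cos θ₁)/2 = 0.082.
θ₂ = 360° × 24.7/29.53 = 301.1°, f₂ = (1 − cos θ₂)/2 = 0.242.
Change = f₂ − f₁ = +0.160 → +16 percentage points.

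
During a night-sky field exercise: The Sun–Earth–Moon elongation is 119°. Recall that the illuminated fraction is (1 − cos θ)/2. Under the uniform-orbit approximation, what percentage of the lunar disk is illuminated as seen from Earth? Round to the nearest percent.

cos 119° = (-0.485), so f = (1 − (-0.485))/2 = 0.742, i.e. 74%.

74%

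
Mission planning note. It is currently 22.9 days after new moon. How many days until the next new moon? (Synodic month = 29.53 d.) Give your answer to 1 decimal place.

One full lunation from the last new moon is 29.53 d; remaining = 29.53 − 22.9 = 6.630 d.

6.6 days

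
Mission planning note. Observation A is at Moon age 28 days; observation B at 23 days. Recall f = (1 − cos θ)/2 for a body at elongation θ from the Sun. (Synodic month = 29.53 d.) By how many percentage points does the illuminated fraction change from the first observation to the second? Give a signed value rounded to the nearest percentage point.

θ₁ = 360° × 28/29.53 = 341.3°, f₁ = (1 − cos θ₁)/2 = 0.026.
θ₂ = 360° × 23/29.53 = 280.4°, f₂ = (1 − cos θ₂)/2 = 0.410.
Change = f₂ − f₁ = +0.384 → +38 percentage points.

+38 percentage points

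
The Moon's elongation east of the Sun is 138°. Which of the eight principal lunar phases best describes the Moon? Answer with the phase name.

waxing gibbous

138° lies in the waxing gibbous sector of the 8-phase cycle.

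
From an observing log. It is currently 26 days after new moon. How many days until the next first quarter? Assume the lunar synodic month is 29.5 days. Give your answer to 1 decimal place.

10.9 days

First quarter is 0.25 of the way through the cycle: age 0.25 × 29.5 = 7.375 d.
Already past this cycle's first quarter; the next is at 7.375 + 29.5 = 36.875 d, so 36.875 − 26 = 10.875 days.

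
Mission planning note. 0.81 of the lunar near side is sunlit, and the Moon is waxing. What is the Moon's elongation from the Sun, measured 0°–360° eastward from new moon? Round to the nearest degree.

128°

Invert f = (1 − cos θ)/2 to get cos θ = 1 − 2(0.81) = -0.620, hence θ₀ = arccos -0.620 = 128.3°.
The Moon is waxing (0°–180°), so θ = 128.3° directly.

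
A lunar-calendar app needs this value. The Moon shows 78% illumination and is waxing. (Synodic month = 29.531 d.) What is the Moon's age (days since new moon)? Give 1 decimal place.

cos θ = 1 − 2f = -0.560, giving a principal value of 124.1°.
Before full moon the principal value applies: θ = 124.1°.
Age = 29.531 × 124.1°/360° ≈ 10.18 days.

10.2 days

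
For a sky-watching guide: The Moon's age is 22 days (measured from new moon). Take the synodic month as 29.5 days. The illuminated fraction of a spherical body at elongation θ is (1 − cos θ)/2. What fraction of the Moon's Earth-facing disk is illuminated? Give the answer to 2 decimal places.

Phase angle: θ = 360°·(22 d)/(29.5 d) = 268.5°.
Illuminated fraction = (1 − cos 268.5°)/2 = (1 − (-0.027))/2 ≈ 0.513.

0.51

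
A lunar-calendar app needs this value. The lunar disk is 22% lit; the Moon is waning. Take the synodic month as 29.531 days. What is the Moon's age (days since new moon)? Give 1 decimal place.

24.9 days

From f = (1 − cos θ)/2: cos θ = 1 − 2×0.22 = 0.560; arccos → 55.9°.
Waning ⇒ past full, so θ = 360° − 55.9° = 304.1°.
At 360°/29.531 d per day, 304.1° corresponds to 24.94 days.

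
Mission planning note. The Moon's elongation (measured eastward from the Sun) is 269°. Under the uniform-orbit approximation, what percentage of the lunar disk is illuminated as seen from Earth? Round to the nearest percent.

51%

cos 269° = (-0.017), so f = (1 − (-0.017))/2 = 0.509, i.e. 51%.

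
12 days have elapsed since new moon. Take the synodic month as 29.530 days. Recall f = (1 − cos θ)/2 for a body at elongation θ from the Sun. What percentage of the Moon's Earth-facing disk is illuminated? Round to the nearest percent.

Phase angle: θ = 360°·(12 d)/(29.530 d) = 146.3°.
cos 146.3° = (-0.832), so f = (1 − (-0.832))/2 = 0.916, so 92%.

92%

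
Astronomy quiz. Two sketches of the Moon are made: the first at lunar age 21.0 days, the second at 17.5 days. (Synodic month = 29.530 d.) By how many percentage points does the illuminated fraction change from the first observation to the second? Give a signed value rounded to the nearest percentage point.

θ₁ = 360° × 21.0/29.530 = 256.0°, f₁ = (1 − cos θ₁)/2 = 0.621.
θ₂ = 360° × 17.5/29.530 = 213.3°, f₂ = (1 − cos θ₂)/2 = 0.918.
Change = f₂ − f₁ = +0.297 → +30 percentage points.

+30 percentage points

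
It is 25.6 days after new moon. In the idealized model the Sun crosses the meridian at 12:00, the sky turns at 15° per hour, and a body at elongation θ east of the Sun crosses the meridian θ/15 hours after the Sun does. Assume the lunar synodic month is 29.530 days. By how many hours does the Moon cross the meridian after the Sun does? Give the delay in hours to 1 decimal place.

Elongation θ = 360° × 25.6/29.530 ≈ 312.1°.
The Moon trails the Sun by θ/15 = 312.1/15 ≈ 20.81 hours.
So the Moon crosses the meridian 20.81 h after the Sun.

20.8 h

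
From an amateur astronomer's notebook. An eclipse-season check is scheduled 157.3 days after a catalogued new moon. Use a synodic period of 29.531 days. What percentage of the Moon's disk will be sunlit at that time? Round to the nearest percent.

73%

Reduce mod P: 157.3 − 5×29.531 = 9.65 d into the current lunation.
Elongation θ = 360° × 9.65/29.531 ≈ 117.6°.
Illuminated fraction = (1 − cos 117.6°)/2 = (1 − (-0.463))/2 ≈ 0.731, so 73%.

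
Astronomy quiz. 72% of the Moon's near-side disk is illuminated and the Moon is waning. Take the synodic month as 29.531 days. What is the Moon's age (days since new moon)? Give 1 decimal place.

Invert f = (1 − cos θ)/2 to get cos θ = 1 − 2(0.72) = -0.440, hence θ₀ = arccos -0.440 = 116.1°.
Since the Moon is past full (waning), take the reflex angle: θ = 360° − 116.1° = 243.9°.
That fraction of the synodic month is 243.9/360 × 29.531 d ≈ 20.01 d.

20.0 days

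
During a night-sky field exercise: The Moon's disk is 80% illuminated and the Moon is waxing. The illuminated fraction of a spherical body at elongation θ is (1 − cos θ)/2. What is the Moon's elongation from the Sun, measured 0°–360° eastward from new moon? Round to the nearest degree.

127°

Invert f = (1 − cos θ)/2 to get cos θ = 1 − 2(0.80) = -0.600, hence θ₀ = arccos -0.600 = 126.9°.
The Moon is waxing (0°–180°), so θ = 126.9° directly.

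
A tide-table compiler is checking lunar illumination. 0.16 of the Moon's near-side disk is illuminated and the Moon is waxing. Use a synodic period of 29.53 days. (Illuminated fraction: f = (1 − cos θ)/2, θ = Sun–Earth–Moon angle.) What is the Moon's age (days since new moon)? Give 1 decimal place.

3.9 days

cos θ = 1 − 2f = 0.680, giving a principal value of 47.2°.
Before full moon the principal value applies: θ = 47.2°.
That fraction of the synodic month is 47.2/360 × 29.53 d ≈ 3.87 d.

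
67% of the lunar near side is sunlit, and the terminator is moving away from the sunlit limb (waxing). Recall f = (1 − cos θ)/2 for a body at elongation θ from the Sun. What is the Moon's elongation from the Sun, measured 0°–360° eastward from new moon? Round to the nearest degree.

110°

cos θ = 1 − 2f = -0.340, giving a principal value of 109.9°.
The Moon is waxing (0°–180°), so θ = 109.9° directly.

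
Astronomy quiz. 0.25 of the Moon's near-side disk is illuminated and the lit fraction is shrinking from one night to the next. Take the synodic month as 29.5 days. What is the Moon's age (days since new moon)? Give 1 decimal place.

From f = (1 − cos θ)/2: cos θ = 1 − 2×0.25 = 0.500; arccos → 60.0°.
Since the Moon is past full (waning), take the reflex angle: θ = 360° − 60.0° = 300.0°.
Age = 29.5 × 300.0°/360° ≈ 24.58 days.

24.6 days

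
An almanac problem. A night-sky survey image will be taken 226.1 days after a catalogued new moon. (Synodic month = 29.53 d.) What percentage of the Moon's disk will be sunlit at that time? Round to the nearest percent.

226.1 d spans 7 complete synodic months (7 × 29.53 = 206.71 d) plus 19.39 d.
Elongation θ = 360° × 19.39/29.53 ≈ 236.4°.
cos 236.4° = (-0.554), so f = (1 − (-0.554))/2 = 0.777, so 78%.

78%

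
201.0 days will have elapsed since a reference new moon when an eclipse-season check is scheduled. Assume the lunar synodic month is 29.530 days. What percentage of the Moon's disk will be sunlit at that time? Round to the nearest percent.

33%

201.0/29.530 = 6.807 lunations, so 6 complete cycles and 23.82 d into the next.
The Moon has covered 23.82/29.530 of its cycle, so θ ≈ 360° × 23.82/29.530 = 290.4°.
With cos θ = 0.348, the lit fraction is (1 − 0.348)/2 ≈ 0.326, so 33%.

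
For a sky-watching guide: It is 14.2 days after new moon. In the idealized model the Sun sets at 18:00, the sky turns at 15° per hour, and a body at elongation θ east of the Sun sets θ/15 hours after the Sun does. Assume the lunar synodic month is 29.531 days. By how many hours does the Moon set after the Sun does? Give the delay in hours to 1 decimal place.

Phase angle: θ = 360°·(14.2 d)/(29.531 d) = 173.1°.
Delay after the Sun = 173.1° / (15°/h) ≈ 11.54 h.
So the Moon sets 11.54 h after the Sun.

11.5 h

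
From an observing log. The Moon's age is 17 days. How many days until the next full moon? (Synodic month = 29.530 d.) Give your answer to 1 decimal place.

Full moon occurs at elongation 180°, i.e. at age 29.530 × 180/360 = 14.765 d.
This lunation's full moon (14.765 d) has passed, so add one period: 44.295 − 17 = 27.295 days.

27.3 days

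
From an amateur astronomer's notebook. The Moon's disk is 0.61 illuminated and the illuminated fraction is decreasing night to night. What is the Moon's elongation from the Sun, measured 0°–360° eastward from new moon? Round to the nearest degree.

257°

cos θ = 1 − 2f = -0.220, giving a principal value of 102.7°.
Since the Moon is past full (waning), take the reflex angle: θ = 360° − 102.7° = 257.3°.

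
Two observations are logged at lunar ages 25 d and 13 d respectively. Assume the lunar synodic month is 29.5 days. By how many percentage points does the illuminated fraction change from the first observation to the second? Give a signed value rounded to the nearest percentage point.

First observation: θ = 360°·25/29.5 = 305.1°, so f = 0.213.
Second observation: θ = 158.6°, f = 0.966.
Δf = 0.966 − 0.213 = +0.753, i.e. +75 pp.

+75 percentage points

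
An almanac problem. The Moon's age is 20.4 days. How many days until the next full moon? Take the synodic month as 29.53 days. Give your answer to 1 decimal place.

Full moon occurs at elongation 180°, i.e. at age 29.53 × 180/360 = 14.765 d.
This lunation's full moon (14.765 d) has passed, so add one period: 44.295 − 20.4 = 23.895 days.

23.9 days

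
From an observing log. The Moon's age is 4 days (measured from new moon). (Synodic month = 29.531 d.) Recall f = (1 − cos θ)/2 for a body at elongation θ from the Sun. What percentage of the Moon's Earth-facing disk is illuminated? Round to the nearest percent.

The Moon has covered 4/29.531 of its cycle, so θ ≈ 360° × 4/29.531 = 48.8°.
Illuminated fraction = (1 − cos 48.8°)/2 = (1 − 0.659)/2 ≈ 0.170, so 17%.

17%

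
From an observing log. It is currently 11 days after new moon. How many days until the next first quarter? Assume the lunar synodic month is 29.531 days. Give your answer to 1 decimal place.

First quarter occurs at elongation 90°, i.e. at age 29.531 × 90/360 = 7.383 d.
Already past this cycle's first quarter; the next is at 7.383 + 29.531 = 36.914 d, so 36.914 − 11 = 25.914 days.

25.9 days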